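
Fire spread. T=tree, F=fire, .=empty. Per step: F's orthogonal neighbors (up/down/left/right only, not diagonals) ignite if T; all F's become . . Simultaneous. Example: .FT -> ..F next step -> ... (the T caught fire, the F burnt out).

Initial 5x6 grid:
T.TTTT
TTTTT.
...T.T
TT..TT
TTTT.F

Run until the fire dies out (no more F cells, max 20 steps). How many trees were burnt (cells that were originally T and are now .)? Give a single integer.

Step 1: +1 fires, +1 burnt (F count now 1)
Step 2: +2 fires, +1 burnt (F count now 2)
Step 3: +0 fires, +2 burnt (F count now 0)
Fire out after step 3
Initially T: 20, now '.': 13
Total burnt (originally-T cells now '.'): 3

Answer: 3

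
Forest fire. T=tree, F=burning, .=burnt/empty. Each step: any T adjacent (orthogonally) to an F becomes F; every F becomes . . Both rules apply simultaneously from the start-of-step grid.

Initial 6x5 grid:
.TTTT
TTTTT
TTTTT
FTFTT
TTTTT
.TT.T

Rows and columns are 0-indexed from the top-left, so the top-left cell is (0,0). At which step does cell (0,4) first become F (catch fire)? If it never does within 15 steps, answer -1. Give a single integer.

Step 1: cell (0,4)='T' (+6 fires, +2 burnt)
Step 2: cell (0,4)='T' (+8 fires, +6 burnt)
Step 3: cell (0,4)='T' (+6 fires, +8 burnt)
Step 4: cell (0,4)='T' (+4 fires, +6 burnt)
Step 5: cell (0,4)='F' (+1 fires, +4 burnt)
  -> target ignites at step 5
Step 6: cell (0,4)='.' (+0 fires, +1 burnt)
  fire out at step 6

5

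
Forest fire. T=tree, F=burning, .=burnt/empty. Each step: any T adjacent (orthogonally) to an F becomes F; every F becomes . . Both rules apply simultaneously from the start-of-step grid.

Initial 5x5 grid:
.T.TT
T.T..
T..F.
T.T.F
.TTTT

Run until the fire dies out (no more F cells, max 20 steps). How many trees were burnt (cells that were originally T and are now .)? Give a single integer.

Answer: 5

Derivation:
Step 1: +1 fires, +2 burnt (F count now 1)
Step 2: +1 fires, +1 burnt (F count now 1)
Step 3: +1 fires, +1 burnt (F count now 1)
Step 4: +2 fires, +1 burnt (F count now 2)
Step 5: +0 fires, +2 burnt (F count now 0)
Fire out after step 5
Initially T: 12, now '.': 18
Total burnt (originally-T cells now '.'): 5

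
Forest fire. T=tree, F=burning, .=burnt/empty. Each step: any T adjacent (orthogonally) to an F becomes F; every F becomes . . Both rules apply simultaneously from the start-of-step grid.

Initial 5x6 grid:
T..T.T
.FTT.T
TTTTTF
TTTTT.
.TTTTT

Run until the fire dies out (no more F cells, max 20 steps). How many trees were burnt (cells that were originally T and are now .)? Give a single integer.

Step 1: +4 fires, +2 burnt (F count now 4)
Step 2: +7 fires, +4 burnt (F count now 7)
Step 3: +6 fires, +7 burnt (F count now 6)
Step 4: +3 fires, +6 burnt (F count now 3)
Step 5: +0 fires, +3 burnt (F count now 0)
Fire out after step 5
Initially T: 21, now '.': 29
Total burnt (originally-T cells now '.'): 20

Answer: 20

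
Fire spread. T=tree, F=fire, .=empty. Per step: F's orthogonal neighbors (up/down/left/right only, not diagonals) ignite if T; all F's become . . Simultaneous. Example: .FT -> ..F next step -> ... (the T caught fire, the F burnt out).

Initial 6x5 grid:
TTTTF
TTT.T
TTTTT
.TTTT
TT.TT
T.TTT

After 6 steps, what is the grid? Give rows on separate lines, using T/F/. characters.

Step 1: 2 trees catch fire, 1 burn out
  TTTF.
  TTT.F
  TTTTT
  .TTTT
  TT.TT
  T.TTT
Step 2: 2 trees catch fire, 2 burn out
  TTF..
  TTT..
  TTTTF
  .TTTT
  TT.TT
  T.TTT
Step 3: 4 trees catch fire, 2 burn out
  TF...
  TTF..
  TTTF.
  .TTTF
  TT.TT
  T.TTT
Step 4: 5 trees catch fire, 4 burn out
  F....
  TF...
  TTF..
  .TTF.
  TT.TF
  T.TTT
Step 5: 5 trees catch fire, 5 burn out
  .....
  F....
  TF...
  .TF..
  TT.F.
  T.TTF
Step 6: 3 trees catch fire, 5 burn out
  .....
  .....
  F....
  .F...
  TT...
  T.TF.

.....
.....
F....
.F...
TT...
T.TF.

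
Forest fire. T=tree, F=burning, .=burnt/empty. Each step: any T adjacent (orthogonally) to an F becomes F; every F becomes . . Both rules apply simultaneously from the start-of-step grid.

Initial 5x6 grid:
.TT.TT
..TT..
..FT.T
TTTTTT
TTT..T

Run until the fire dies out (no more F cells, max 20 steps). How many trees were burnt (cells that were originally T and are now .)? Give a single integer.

Answer: 16

Derivation:
Step 1: +3 fires, +1 burnt (F count now 3)
Step 2: +5 fires, +3 burnt (F count now 5)
Step 3: +4 fires, +5 burnt (F count now 4)
Step 4: +2 fires, +4 burnt (F count now 2)
Step 5: +2 fires, +2 burnt (F count now 2)
Step 6: +0 fires, +2 burnt (F count now 0)
Fire out after step 6
Initially T: 18, now '.': 28
Total burnt (originally-T cells now '.'): 16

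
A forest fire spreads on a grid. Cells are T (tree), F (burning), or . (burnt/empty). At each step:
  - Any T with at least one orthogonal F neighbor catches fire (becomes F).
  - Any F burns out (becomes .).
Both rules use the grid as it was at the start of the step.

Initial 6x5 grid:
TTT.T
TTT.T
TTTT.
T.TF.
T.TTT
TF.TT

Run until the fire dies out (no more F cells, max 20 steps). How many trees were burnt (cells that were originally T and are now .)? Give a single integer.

Answer: 19

Derivation:
Step 1: +4 fires, +2 burnt (F count now 4)
Step 2: +5 fires, +4 burnt (F count now 5)
Step 3: +4 fires, +5 burnt (F count now 4)
Step 4: +3 fires, +4 burnt (F count now 3)
Step 5: +2 fires, +3 burnt (F count now 2)
Step 6: +1 fires, +2 burnt (F count now 1)
Step 7: +0 fires, +1 burnt (F count now 0)
Fire out after step 7
Initially T: 21, now '.': 28
Total burnt (originally-T cells now '.'): 19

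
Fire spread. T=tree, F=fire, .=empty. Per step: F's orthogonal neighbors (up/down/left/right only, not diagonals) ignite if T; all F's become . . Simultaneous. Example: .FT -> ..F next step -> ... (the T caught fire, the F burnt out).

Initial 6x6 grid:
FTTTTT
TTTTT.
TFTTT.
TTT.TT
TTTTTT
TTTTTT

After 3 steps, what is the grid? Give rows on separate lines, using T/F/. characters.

Step 1: 6 trees catch fire, 2 burn out
  .FTTTT
  FFTTT.
  F.FTT.
  TFT.TT
  TTTTTT
  TTTTTT
Step 2: 6 trees catch fire, 6 burn out
  ..FTTT
  ..FTT.
  ...FT.
  F.F.TT
  TFTTTT
  TTTTTT
Step 3: 6 trees catch fire, 6 burn out
  ...FTT
  ...FT.
  ....F.
  ....TT
  F.FTTT
  TFTTTT

...FTT
...FT.
....F.
....TT
F.FTTT
TFTTTT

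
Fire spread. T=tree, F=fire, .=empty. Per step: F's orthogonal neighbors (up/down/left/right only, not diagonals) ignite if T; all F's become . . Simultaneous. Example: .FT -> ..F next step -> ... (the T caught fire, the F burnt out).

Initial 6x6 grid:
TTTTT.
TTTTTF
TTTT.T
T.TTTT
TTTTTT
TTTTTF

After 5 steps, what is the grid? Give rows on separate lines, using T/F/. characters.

Step 1: 4 trees catch fire, 2 burn out
  TTTTT.
  TTTTF.
  TTTT.F
  T.TTTT
  TTTTTF
  TTTTF.
Step 2: 5 trees catch fire, 4 burn out
  TTTTF.
  TTTF..
  TTTT..
  T.TTTF
  TTTTF.
  TTTF..
Step 3: 6 trees catch fire, 5 burn out
  TTTF..
  TTF...
  TTTF..
  T.TTF.
  TTTF..
  TTF...
Step 4: 6 trees catch fire, 6 burn out
  TTF...
  TF....
  TTF...
  T.TF..
  TTF...
  TF....
Step 5: 6 trees catch fire, 6 burn out
  TF....
  F.....
  TF....
  T.F...
  TF....
  F.....

TF....
F.....
TF....
T.F...
TF....
F.....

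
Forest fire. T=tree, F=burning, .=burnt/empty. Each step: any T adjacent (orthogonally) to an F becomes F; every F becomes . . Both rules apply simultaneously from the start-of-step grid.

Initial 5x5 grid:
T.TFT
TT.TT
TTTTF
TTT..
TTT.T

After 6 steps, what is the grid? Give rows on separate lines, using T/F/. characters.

Step 1: 5 trees catch fire, 2 burn out
  T.F.F
  TT.FF
  TTTF.
  TTT..
  TTT.T
Step 2: 1 trees catch fire, 5 burn out
  T....
  TT...
  TTF..
  TTT..
  TTT.T
Step 3: 2 trees catch fire, 1 burn out
  T....
  TT...
  TF...
  TTF..
  TTT.T
Step 4: 4 trees catch fire, 2 burn out
  T....
  TF...
  F....
  TF...
  TTF.T
Step 5: 3 trees catch fire, 4 burn out
  T....
  F....
  .....
  F....
  TF..T
Step 6: 2 trees catch fire, 3 burn out
  F....
  .....
  .....
  .....
  F...T

F....
.....
.....
.....
F...T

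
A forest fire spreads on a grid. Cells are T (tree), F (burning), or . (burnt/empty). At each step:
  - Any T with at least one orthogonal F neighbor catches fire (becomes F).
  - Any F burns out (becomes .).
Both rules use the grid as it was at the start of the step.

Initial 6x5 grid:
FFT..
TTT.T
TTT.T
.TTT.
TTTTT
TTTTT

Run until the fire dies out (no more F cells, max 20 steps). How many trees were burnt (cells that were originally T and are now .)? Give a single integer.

Step 1: +3 fires, +2 burnt (F count now 3)
Step 2: +3 fires, +3 burnt (F count now 3)
Step 3: +2 fires, +3 burnt (F count now 2)
Step 4: +2 fires, +2 burnt (F count now 2)
Step 5: +4 fires, +2 burnt (F count now 4)
Step 6: +3 fires, +4 burnt (F count now 3)
Step 7: +2 fires, +3 burnt (F count now 2)
Step 8: +1 fires, +2 burnt (F count now 1)
Step 9: +0 fires, +1 burnt (F count now 0)
Fire out after step 9
Initially T: 22, now '.': 28
Total burnt (originally-T cells now '.'): 20

Answer: 20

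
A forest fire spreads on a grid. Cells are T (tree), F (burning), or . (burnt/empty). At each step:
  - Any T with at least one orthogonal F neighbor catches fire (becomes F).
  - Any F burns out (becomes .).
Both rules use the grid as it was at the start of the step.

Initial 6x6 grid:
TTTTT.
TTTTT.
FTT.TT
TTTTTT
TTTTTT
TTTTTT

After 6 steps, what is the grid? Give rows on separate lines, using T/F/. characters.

Step 1: 3 trees catch fire, 1 burn out
  TTTTT.
  FTTTT.
  .FT.TT
  FTTTTT
  TTTTTT
  TTTTTT
Step 2: 5 trees catch fire, 3 burn out
  FTTTT.
  .FTTT.
  ..F.TT
  .FTTTT
  FTTTTT
  TTTTTT
Step 3: 5 trees catch fire, 5 burn out
  .FTTT.
  ..FTT.
  ....TT
  ..FTTT
  .FTTTT
  FTTTTT
Step 4: 5 trees catch fire, 5 burn out
  ..FTT.
  ...FT.
  ....TT
  ...FTT
  ..FTTT
  .FTTTT
Step 5: 5 trees catch fire, 5 burn out
  ...FT.
  ....F.
  ....TT
  ....FT
  ...FTT
  ..FTTT
Step 6: 5 trees catch fire, 5 burn out
  ....F.
  ......
  ....FT
  .....F
  ....FT
  ...FTT

....F.
......
....FT
.....F
....FT
...FTT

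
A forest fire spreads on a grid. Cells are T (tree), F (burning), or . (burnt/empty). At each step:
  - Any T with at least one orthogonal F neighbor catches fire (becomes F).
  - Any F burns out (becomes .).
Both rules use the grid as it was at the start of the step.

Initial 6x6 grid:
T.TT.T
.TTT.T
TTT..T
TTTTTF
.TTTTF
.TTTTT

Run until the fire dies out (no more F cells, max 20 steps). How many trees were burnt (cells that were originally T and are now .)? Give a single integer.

Step 1: +4 fires, +2 burnt (F count now 4)
Step 2: +4 fires, +4 burnt (F count now 4)
Step 3: +4 fires, +4 burnt (F count now 4)
Step 4: +4 fires, +4 burnt (F count now 4)
Step 5: +4 fires, +4 burnt (F count now 4)
Step 6: +4 fires, +4 burnt (F count now 4)
Step 7: +1 fires, +4 burnt (F count now 1)
Step 8: +0 fires, +1 burnt (F count now 0)
Fire out after step 8
Initially T: 26, now '.': 35
Total burnt (originally-T cells now '.'): 25

Answer: 25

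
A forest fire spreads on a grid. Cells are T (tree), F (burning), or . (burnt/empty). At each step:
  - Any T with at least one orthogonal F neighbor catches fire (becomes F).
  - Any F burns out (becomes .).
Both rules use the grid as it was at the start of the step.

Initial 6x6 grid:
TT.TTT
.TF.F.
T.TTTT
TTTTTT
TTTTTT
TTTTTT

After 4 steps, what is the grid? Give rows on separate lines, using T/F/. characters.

Step 1: 4 trees catch fire, 2 burn out
  TT.TFT
  .F....
  T.FTFT
  TTTTTT
  TTTTTT
  TTTTTT
Step 2: 7 trees catch fire, 4 burn out
  TF.F.F
  ......
  T..F.F
  TTFTFT
  TTTTTT
  TTTTTT
Step 3: 6 trees catch fire, 7 burn out
  F.....
  ......
  T.....
  TF.F.F
  TTFTFT
  TTTTTT
Step 4: 6 trees catch fire, 6 burn out
  ......
  ......
  T.....
  F.....
  TF.F.F
  TTFTFT

......
......
T.....
F.....
TF.F.F
TTFTFT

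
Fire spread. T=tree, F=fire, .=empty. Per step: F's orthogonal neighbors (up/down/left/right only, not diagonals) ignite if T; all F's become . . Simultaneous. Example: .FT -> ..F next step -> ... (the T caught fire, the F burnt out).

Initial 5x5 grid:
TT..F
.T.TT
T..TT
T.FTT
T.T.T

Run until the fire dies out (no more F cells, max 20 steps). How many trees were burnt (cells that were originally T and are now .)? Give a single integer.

Step 1: +3 fires, +2 burnt (F count now 3)
Step 2: +4 fires, +3 burnt (F count now 4)
Step 3: +1 fires, +4 burnt (F count now 1)
Step 4: +0 fires, +1 burnt (F count now 0)
Fire out after step 4
Initially T: 14, now '.': 19
Total burnt (originally-T cells now '.'): 8

Answer: 8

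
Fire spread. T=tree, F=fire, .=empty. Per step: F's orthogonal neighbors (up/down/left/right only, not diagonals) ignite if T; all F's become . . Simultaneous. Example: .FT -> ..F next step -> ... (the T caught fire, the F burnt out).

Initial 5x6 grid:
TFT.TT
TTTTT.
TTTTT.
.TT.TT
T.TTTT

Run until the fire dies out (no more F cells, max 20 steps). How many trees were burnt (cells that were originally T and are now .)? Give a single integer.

Step 1: +3 fires, +1 burnt (F count now 3)
Step 2: +3 fires, +3 burnt (F count now 3)
Step 3: +4 fires, +3 burnt (F count now 4)
Step 4: +3 fires, +4 burnt (F count now 3)
Step 5: +3 fires, +3 burnt (F count now 3)
Step 6: +3 fires, +3 burnt (F count now 3)
Step 7: +2 fires, +3 burnt (F count now 2)
Step 8: +1 fires, +2 burnt (F count now 1)
Step 9: +0 fires, +1 burnt (F count now 0)
Fire out after step 9
Initially T: 23, now '.': 29
Total burnt (originally-T cells now '.'): 22

Answer: 22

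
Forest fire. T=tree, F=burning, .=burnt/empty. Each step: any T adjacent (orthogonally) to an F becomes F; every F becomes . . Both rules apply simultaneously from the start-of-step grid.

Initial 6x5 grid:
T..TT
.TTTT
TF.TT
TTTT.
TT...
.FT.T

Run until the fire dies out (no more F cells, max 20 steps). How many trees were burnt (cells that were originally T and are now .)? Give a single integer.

Answer: 16

Derivation:
Step 1: +5 fires, +2 burnt (F count now 5)
Step 2: +4 fires, +5 burnt (F count now 4)
Step 3: +2 fires, +4 burnt (F count now 2)
Step 4: +3 fires, +2 burnt (F count now 3)
Step 5: +2 fires, +3 burnt (F count now 2)
Step 6: +0 fires, +2 burnt (F count now 0)
Fire out after step 6
Initially T: 18, now '.': 28
Total burnt (originally-T cells now '.'): 16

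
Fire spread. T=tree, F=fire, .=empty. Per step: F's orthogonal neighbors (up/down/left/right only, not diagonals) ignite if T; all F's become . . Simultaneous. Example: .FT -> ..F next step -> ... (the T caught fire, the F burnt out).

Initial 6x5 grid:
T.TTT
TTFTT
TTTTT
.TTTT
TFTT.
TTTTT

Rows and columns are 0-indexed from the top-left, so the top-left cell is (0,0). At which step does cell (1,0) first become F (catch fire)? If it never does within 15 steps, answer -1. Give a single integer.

Step 1: cell (1,0)='T' (+8 fires, +2 burnt)
Step 2: cell (1,0)='F' (+9 fires, +8 burnt)
  -> target ignites at step 2
Step 3: cell (1,0)='.' (+6 fires, +9 burnt)
Step 4: cell (1,0)='.' (+2 fires, +6 burnt)
Step 5: cell (1,0)='.' (+0 fires, +2 burnt)
  fire out at step 5

2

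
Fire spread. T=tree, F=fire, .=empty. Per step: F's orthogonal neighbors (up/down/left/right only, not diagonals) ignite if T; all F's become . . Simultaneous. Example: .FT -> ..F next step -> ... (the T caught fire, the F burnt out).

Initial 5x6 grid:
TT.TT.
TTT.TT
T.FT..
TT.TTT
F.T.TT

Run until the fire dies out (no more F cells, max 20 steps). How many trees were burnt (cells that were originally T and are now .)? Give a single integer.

Answer: 14

Derivation:
Step 1: +3 fires, +2 burnt (F count now 3)
Step 2: +4 fires, +3 burnt (F count now 4)
Step 3: +3 fires, +4 burnt (F count now 3)
Step 4: +3 fires, +3 burnt (F count now 3)
Step 5: +1 fires, +3 burnt (F count now 1)
Step 6: +0 fires, +1 burnt (F count now 0)
Fire out after step 6
Initially T: 19, now '.': 25
Total burnt (originally-T cells now '.'): 14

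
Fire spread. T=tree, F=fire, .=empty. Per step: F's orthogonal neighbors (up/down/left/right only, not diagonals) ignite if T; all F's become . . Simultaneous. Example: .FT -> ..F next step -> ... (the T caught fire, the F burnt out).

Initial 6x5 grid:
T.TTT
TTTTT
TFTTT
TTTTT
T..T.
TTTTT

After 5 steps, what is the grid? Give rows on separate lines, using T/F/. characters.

Step 1: 4 trees catch fire, 1 burn out
  T.TTT
  TFTTT
  F.FTT
  TFTTT
  T..T.
  TTTTT
Step 2: 5 trees catch fire, 4 burn out
  T.TTT
  F.FTT
  ...FT
  F.FTT
  T..T.
  TTTTT
Step 3: 6 trees catch fire, 5 burn out
  F.FTT
  ...FT
  ....F
  ...FT
  F..T.
  TTTTT
Step 4: 5 trees catch fire, 6 burn out
  ...FT
  ....F
  .....
  ....F
  ...F.
  FTTTT
Step 5: 3 trees catch fire, 5 burn out
  ....F
  .....
  .....
  .....
  .....
  .FTFT

....F
.....
.....
.....
.....
.FTFT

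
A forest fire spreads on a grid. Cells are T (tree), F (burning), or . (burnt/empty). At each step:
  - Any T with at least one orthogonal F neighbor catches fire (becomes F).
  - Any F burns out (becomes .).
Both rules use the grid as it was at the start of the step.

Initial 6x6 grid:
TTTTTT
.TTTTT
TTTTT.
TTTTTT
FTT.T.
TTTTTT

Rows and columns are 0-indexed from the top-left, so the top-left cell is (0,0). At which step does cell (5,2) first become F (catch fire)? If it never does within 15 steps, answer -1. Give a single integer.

Step 1: cell (5,2)='T' (+3 fires, +1 burnt)
Step 2: cell (5,2)='T' (+4 fires, +3 burnt)
Step 3: cell (5,2)='F' (+3 fires, +4 burnt)
  -> target ignites at step 3
Step 4: cell (5,2)='.' (+4 fires, +3 burnt)
Step 5: cell (5,2)='.' (+5 fires, +4 burnt)
Step 6: cell (5,2)='.' (+7 fires, +5 burnt)
Step 7: cell (5,2)='.' (+2 fires, +7 burnt)
Step 8: cell (5,2)='.' (+2 fires, +2 burnt)
Step 9: cell (5,2)='.' (+1 fires, +2 burnt)
Step 10: cell (5,2)='.' (+0 fires, +1 burnt)
  fire out at step 10

3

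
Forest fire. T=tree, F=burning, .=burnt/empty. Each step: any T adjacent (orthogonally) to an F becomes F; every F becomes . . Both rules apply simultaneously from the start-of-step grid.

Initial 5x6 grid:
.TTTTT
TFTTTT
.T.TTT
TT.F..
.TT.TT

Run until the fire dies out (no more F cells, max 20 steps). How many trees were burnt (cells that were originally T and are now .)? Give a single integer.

Answer: 18

Derivation:
Step 1: +5 fires, +2 burnt (F count now 5)
Step 2: +4 fires, +5 burnt (F count now 4)
Step 3: +5 fires, +4 burnt (F count now 5)
Step 4: +3 fires, +5 burnt (F count now 3)
Step 5: +1 fires, +3 burnt (F count now 1)
Step 6: +0 fires, +1 burnt (F count now 0)
Fire out after step 6
Initially T: 20, now '.': 28
Total burnt (originally-T cells now '.'): 18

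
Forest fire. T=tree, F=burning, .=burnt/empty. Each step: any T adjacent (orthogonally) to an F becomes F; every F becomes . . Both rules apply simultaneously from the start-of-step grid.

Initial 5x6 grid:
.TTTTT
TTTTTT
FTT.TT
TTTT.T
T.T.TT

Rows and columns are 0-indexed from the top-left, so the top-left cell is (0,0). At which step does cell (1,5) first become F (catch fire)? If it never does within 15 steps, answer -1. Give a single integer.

Step 1: cell (1,5)='T' (+3 fires, +1 burnt)
Step 2: cell (1,5)='T' (+4 fires, +3 burnt)
Step 3: cell (1,5)='T' (+3 fires, +4 burnt)
Step 4: cell (1,5)='T' (+4 fires, +3 burnt)
Step 5: cell (1,5)='T' (+2 fires, +4 burnt)
Step 6: cell (1,5)='F' (+3 fires, +2 burnt)
  -> target ignites at step 6
Step 7: cell (1,5)='.' (+2 fires, +3 burnt)
Step 8: cell (1,5)='.' (+1 fires, +2 burnt)
Step 9: cell (1,5)='.' (+1 fires, +1 burnt)
Step 10: cell (1,5)='.' (+1 fires, +1 burnt)
Step 11: cell (1,5)='.' (+0 fires, +1 burnt)
  fire out at step 11

6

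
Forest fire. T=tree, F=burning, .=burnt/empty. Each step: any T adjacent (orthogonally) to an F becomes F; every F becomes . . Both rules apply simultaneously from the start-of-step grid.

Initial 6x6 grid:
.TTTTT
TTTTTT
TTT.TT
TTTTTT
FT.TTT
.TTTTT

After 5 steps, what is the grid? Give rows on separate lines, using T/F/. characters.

Step 1: 2 trees catch fire, 1 burn out
  .TTTTT
  TTTTTT
  TTT.TT
  FTTTTT
  .F.TTT
  .TTTTT
Step 2: 3 trees catch fire, 2 burn out
  .TTTTT
  TTTTTT
  FTT.TT
  .FTTTT
  ...TTT
  .FTTTT
Step 3: 4 trees catch fire, 3 burn out
  .TTTTT
  FTTTTT
  .FT.TT
  ..FTTT
  ...TTT
  ..FTTT
Step 4: 4 trees catch fire, 4 burn out
  .TTTTT
  .FTTTT
  ..F.TT
  ...FTT
  ...TTT
  ...FTT
Step 5: 5 trees catch fire, 4 burn out
  .FTTTT
  ..FTTT
  ....TT
  ....FT
  ...FTT
  ....FT

.FTTTT
..FTTT
....TT
....FT
...FTT
....FT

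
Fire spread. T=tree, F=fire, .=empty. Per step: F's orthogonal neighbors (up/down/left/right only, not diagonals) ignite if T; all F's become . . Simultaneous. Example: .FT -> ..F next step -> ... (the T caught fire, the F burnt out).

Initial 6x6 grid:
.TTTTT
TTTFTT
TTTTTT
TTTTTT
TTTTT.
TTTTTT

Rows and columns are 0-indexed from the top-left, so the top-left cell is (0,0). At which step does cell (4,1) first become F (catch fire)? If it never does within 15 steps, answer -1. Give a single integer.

Step 1: cell (4,1)='T' (+4 fires, +1 burnt)
Step 2: cell (4,1)='T' (+7 fires, +4 burnt)
Step 3: cell (4,1)='T' (+8 fires, +7 burnt)
Step 4: cell (4,1)='T' (+6 fires, +8 burnt)
Step 5: cell (4,1)='F' (+4 fires, +6 burnt)
  -> target ignites at step 5
Step 6: cell (4,1)='.' (+3 fires, +4 burnt)
Step 7: cell (4,1)='.' (+1 fires, +3 burnt)
Step 8: cell (4,1)='.' (+0 fires, +1 burnt)
  fire out at step 8

5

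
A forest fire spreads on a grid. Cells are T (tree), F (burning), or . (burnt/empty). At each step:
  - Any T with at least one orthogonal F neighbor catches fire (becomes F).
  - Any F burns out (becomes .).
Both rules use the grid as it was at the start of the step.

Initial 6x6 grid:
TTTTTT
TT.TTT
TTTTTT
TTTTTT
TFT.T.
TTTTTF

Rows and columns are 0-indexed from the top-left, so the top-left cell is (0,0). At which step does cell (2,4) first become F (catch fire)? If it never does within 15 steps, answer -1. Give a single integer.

Step 1: cell (2,4)='T' (+5 fires, +2 burnt)
Step 2: cell (2,4)='T' (+7 fires, +5 burnt)
Step 3: cell (2,4)='T' (+5 fires, +7 burnt)
Step 4: cell (2,4)='F' (+5 fires, +5 burnt)
  -> target ignites at step 4
Step 5: cell (2,4)='.' (+5 fires, +5 burnt)
Step 6: cell (2,4)='.' (+3 fires, +5 burnt)
Step 7: cell (2,4)='.' (+1 fires, +3 burnt)
Step 8: cell (2,4)='.' (+0 fires, +1 burnt)
  fire out at step 8

4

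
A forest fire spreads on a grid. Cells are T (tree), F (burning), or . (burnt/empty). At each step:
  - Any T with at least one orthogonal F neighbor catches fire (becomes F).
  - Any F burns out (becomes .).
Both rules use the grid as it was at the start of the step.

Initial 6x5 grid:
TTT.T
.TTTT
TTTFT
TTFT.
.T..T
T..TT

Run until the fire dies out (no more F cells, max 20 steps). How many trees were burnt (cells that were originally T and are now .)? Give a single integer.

Answer: 16

Derivation:
Step 1: +5 fires, +2 burnt (F count now 5)
Step 2: +5 fires, +5 burnt (F count now 5)
Step 3: +4 fires, +5 burnt (F count now 4)
Step 4: +1 fires, +4 burnt (F count now 1)
Step 5: +1 fires, +1 burnt (F count now 1)
Step 6: +0 fires, +1 burnt (F count now 0)
Fire out after step 6
Initially T: 20, now '.': 26
Total burnt (originally-T cells now '.'): 16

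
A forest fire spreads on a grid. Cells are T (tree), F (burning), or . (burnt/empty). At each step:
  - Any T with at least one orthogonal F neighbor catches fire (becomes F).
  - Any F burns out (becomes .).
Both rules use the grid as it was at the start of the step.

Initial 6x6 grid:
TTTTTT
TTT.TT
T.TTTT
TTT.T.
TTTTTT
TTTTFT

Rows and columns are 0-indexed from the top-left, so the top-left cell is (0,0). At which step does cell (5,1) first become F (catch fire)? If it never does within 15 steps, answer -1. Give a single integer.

Step 1: cell (5,1)='T' (+3 fires, +1 burnt)
Step 2: cell (5,1)='T' (+4 fires, +3 burnt)
Step 3: cell (5,1)='F' (+3 fires, +4 burnt)
  -> target ignites at step 3
Step 4: cell (5,1)='.' (+6 fires, +3 burnt)
Step 5: cell (5,1)='.' (+5 fires, +6 burnt)
Step 6: cell (5,1)='.' (+4 fires, +5 burnt)
Step 7: cell (5,1)='.' (+3 fires, +4 burnt)
Step 8: cell (5,1)='.' (+2 fires, +3 burnt)
Step 9: cell (5,1)='.' (+1 fires, +2 burnt)
Step 10: cell (5,1)='.' (+0 fires, +1 burnt)
  fire out at step 10

3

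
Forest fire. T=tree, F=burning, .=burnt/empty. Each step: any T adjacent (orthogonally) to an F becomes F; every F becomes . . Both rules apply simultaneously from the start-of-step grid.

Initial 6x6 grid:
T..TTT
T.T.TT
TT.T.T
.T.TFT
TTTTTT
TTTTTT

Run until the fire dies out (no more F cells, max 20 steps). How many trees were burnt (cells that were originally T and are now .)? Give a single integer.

Step 1: +3 fires, +1 burnt (F count now 3)
Step 2: +5 fires, +3 burnt (F count now 5)
Step 3: +4 fires, +5 burnt (F count now 4)
Step 4: +4 fires, +4 burnt (F count now 4)
Step 5: +4 fires, +4 burnt (F count now 4)
Step 6: +3 fires, +4 burnt (F count now 3)
Step 7: +1 fires, +3 burnt (F count now 1)
Step 8: +1 fires, +1 burnt (F count now 1)
Step 9: +1 fires, +1 burnt (F count now 1)
Step 10: +0 fires, +1 burnt (F count now 0)
Fire out after step 10
Initially T: 27, now '.': 35
Total burnt (originally-T cells now '.'): 26

Answer: 26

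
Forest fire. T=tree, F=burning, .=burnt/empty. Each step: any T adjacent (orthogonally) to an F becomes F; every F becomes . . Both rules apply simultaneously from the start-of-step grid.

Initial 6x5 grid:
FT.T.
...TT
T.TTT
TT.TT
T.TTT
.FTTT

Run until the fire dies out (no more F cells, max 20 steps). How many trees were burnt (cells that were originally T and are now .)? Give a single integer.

Answer: 15

Derivation:
Step 1: +2 fires, +2 burnt (F count now 2)
Step 2: +2 fires, +2 burnt (F count now 2)
Step 3: +2 fires, +2 burnt (F count now 2)
Step 4: +2 fires, +2 burnt (F count now 2)
Step 5: +2 fires, +2 burnt (F count now 2)
Step 6: +3 fires, +2 burnt (F count now 3)
Step 7: +2 fires, +3 burnt (F count now 2)
Step 8: +0 fires, +2 burnt (F count now 0)
Fire out after step 8
Initially T: 19, now '.': 26
Total burnt (originally-T cells now '.'): 15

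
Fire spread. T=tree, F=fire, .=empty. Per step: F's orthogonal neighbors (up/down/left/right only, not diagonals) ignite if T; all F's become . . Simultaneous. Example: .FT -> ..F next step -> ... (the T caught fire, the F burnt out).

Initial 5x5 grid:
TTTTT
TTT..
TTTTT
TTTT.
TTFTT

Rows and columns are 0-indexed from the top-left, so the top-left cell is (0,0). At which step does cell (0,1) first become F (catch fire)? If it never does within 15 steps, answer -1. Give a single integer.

Step 1: cell (0,1)='T' (+3 fires, +1 burnt)
Step 2: cell (0,1)='T' (+5 fires, +3 burnt)
Step 3: cell (0,1)='T' (+4 fires, +5 burnt)
Step 4: cell (0,1)='T' (+4 fires, +4 burnt)
Step 5: cell (0,1)='F' (+3 fires, +4 burnt)
  -> target ignites at step 5
Step 6: cell (0,1)='.' (+2 fires, +3 burnt)
Step 7: cell (0,1)='.' (+0 fires, +2 burnt)
  fire out at step 7

5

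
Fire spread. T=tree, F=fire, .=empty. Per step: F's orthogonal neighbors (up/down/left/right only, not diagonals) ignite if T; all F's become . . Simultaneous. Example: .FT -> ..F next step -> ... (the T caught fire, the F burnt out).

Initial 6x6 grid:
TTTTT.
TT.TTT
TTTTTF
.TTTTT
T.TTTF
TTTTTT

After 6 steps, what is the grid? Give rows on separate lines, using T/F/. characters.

Step 1: 5 trees catch fire, 2 burn out
  TTTTT.
  TT.TTF
  TTTTF.
  .TTTTF
  T.TTF.
  TTTTTF
Step 2: 5 trees catch fire, 5 burn out
  TTTTT.
  TT.TF.
  TTTF..
  .TTTF.
  T.TF..
  TTTTF.
Step 3: 6 trees catch fire, 5 burn out
  TTTTF.
  TT.F..
  TTF...
  .TTF..
  T.F...
  TTTF..
Step 4: 4 trees catch fire, 6 burn out
  TTTF..
  TT....
  TF....
  .TF...
  T.....
  TTF...
Step 5: 5 trees catch fire, 4 burn out
  TTF...
  TF....
  F.....
  .F....
  T.....
  TF....
Step 6: 3 trees catch fire, 5 burn out
  TF....
  F.....
  ......
  ......
  T.....
  F.....

TF....
F.....
......
......
T.....
F.....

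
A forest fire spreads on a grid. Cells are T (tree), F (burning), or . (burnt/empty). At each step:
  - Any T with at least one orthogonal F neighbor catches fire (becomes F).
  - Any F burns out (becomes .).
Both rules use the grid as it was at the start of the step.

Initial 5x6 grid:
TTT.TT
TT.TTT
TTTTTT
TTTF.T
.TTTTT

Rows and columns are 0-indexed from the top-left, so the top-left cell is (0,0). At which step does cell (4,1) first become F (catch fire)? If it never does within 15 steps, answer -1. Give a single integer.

Step 1: cell (4,1)='T' (+3 fires, +1 burnt)
Step 2: cell (4,1)='T' (+6 fires, +3 burnt)
Step 3: cell (4,1)='F' (+6 fires, +6 burnt)
  -> target ignites at step 3
Step 4: cell (4,1)='.' (+5 fires, +6 burnt)
Step 5: cell (4,1)='.' (+3 fires, +5 burnt)
Step 6: cell (4,1)='.' (+2 fires, +3 burnt)
Step 7: cell (4,1)='.' (+0 fires, +2 burnt)
  fire out at step 7

3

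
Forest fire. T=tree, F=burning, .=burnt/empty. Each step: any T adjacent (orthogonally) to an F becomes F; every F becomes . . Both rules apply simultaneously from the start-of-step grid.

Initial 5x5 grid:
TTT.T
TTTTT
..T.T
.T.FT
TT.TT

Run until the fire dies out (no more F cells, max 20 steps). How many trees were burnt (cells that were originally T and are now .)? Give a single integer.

Answer: 14

Derivation:
Step 1: +2 fires, +1 burnt (F count now 2)
Step 2: +2 fires, +2 burnt (F count now 2)
Step 3: +1 fires, +2 burnt (F count now 1)
Step 4: +2 fires, +1 burnt (F count now 2)
Step 5: +1 fires, +2 burnt (F count now 1)
Step 6: +3 fires, +1 burnt (F count now 3)
Step 7: +2 fires, +3 burnt (F count now 2)
Step 8: +1 fires, +2 burnt (F count now 1)
Step 9: +0 fires, +1 burnt (F count now 0)
Fire out after step 9
Initially T: 17, now '.': 22
Total burnt (originally-T cells now '.'): 14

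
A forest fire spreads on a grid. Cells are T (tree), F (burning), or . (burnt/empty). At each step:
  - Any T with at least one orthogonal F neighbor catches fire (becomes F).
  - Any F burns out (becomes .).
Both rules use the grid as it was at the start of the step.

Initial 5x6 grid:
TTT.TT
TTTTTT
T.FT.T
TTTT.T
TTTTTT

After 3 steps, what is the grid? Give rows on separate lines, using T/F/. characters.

Step 1: 3 trees catch fire, 1 burn out
  TTT.TT
  TTFTTT
  T..F.T
  TTFT.T
  TTTTTT
Step 2: 6 trees catch fire, 3 burn out
  TTF.TT
  TF.FTT
  T....T
  TF.F.T
  TTFTTT
Step 3: 6 trees catch fire, 6 burn out
  TF..TT
  F...FT
  T....T
  F....T
  TF.FTT

TF..TT
F...FT
T....T
F....T
TF.FTT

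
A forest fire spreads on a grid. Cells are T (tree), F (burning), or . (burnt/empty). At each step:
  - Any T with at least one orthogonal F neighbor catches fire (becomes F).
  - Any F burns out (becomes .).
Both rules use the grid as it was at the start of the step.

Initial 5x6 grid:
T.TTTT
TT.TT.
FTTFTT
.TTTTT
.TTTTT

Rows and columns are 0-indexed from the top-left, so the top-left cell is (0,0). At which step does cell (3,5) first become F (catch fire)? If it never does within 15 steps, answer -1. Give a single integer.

Step 1: cell (3,5)='T' (+6 fires, +2 burnt)
Step 2: cell (3,5)='T' (+9 fires, +6 burnt)
Step 3: cell (3,5)='F' (+6 fires, +9 burnt)
  -> target ignites at step 3
Step 4: cell (3,5)='.' (+2 fires, +6 burnt)
Step 5: cell (3,5)='.' (+0 fires, +2 burnt)
  fire out at step 5

3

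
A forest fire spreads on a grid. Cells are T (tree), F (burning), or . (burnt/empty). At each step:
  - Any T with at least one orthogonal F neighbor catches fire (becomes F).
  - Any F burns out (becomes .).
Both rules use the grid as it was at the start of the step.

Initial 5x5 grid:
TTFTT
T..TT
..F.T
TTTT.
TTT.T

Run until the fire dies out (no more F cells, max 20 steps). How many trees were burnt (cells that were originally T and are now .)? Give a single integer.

Step 1: +3 fires, +2 burnt (F count now 3)
Step 2: +6 fires, +3 burnt (F count now 6)
Step 3: +4 fires, +6 burnt (F count now 4)
Step 4: +2 fires, +4 burnt (F count now 2)
Step 5: +0 fires, +2 burnt (F count now 0)
Fire out after step 5
Initially T: 16, now '.': 24
Total burnt (originally-T cells now '.'): 15

Answer: 15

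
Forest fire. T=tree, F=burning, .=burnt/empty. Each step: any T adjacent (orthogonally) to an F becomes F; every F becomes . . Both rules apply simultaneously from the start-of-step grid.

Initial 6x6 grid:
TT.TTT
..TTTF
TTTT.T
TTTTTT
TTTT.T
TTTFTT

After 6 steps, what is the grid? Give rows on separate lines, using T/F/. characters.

Step 1: 6 trees catch fire, 2 burn out
  TT.TTF
  ..TTF.
  TTTT.F
  TTTTTT
  TTTF.T
  TTF.FT
Step 2: 7 trees catch fire, 6 burn out
  TT.TF.
  ..TF..
  TTTT..
  TTTFTF
  TTF..T
  TF...F
Step 3: 8 trees catch fire, 7 burn out
  TT.F..
  ..F...
  TTTF..
  TTF.F.
  TF...F
  F.....
Step 4: 3 trees catch fire, 8 burn out
  TT....
  ......
  TTF...
  TF....
  F.....
  ......
Step 5: 2 trees catch fire, 3 burn out
  TT....
  ......
  TF....
  F.....
  ......
  ......
Step 6: 1 trees catch fire, 2 burn out
  TT....
  ......
  F.....
  ......
  ......
  ......

TT....
......
F.....
......
......
......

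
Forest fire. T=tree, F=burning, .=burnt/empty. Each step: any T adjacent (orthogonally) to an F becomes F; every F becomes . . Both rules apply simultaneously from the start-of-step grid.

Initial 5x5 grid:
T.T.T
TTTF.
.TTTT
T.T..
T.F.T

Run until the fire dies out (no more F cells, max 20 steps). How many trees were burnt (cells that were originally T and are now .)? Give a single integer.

Answer: 10

Derivation:
Step 1: +3 fires, +2 burnt (F count now 3)
Step 2: +4 fires, +3 burnt (F count now 4)
Step 3: +2 fires, +4 burnt (F count now 2)
Step 4: +1 fires, +2 burnt (F count now 1)
Step 5: +0 fires, +1 burnt (F count now 0)
Fire out after step 5
Initially T: 14, now '.': 21
Total burnt (originally-T cells now '.'): 10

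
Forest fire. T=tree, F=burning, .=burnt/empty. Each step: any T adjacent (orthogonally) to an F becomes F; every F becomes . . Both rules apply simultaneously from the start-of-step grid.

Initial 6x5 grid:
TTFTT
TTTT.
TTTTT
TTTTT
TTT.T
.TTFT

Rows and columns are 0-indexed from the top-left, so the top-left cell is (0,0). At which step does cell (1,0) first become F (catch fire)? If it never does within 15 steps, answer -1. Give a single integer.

Step 1: cell (1,0)='T' (+5 fires, +2 burnt)
Step 2: cell (1,0)='T' (+8 fires, +5 burnt)
Step 3: cell (1,0)='F' (+6 fires, +8 burnt)
  -> target ignites at step 3
Step 4: cell (1,0)='.' (+5 fires, +6 burnt)
Step 5: cell (1,0)='.' (+1 fires, +5 burnt)
Step 6: cell (1,0)='.' (+0 fires, +1 burnt)
  fire out at step 6

3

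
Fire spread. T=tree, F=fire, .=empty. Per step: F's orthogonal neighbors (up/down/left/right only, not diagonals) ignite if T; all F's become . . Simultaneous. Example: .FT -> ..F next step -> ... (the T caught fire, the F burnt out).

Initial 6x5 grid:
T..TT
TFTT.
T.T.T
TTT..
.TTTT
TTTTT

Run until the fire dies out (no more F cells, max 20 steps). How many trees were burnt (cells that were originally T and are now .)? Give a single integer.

Step 1: +2 fires, +1 burnt (F count now 2)
Step 2: +4 fires, +2 burnt (F count now 4)
Step 3: +3 fires, +4 burnt (F count now 3)
Step 4: +3 fires, +3 burnt (F count now 3)
Step 5: +3 fires, +3 burnt (F count now 3)
Step 6: +3 fires, +3 burnt (F count now 3)
Step 7: +2 fires, +3 burnt (F count now 2)
Step 8: +0 fires, +2 burnt (F count now 0)
Fire out after step 8
Initially T: 21, now '.': 29
Total burnt (originally-T cells now '.'): 20

Answer: 20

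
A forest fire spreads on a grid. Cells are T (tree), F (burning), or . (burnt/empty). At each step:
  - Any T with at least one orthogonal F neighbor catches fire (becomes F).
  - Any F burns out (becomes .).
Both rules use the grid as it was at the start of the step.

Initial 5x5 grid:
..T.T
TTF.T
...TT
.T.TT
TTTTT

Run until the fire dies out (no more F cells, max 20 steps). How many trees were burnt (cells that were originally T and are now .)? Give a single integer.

Step 1: +2 fires, +1 burnt (F count now 2)
Step 2: +1 fires, +2 burnt (F count now 1)
Step 3: +0 fires, +1 burnt (F count now 0)
Fire out after step 3
Initially T: 15, now '.': 13
Total burnt (originally-T cells now '.'): 3

Answer: 3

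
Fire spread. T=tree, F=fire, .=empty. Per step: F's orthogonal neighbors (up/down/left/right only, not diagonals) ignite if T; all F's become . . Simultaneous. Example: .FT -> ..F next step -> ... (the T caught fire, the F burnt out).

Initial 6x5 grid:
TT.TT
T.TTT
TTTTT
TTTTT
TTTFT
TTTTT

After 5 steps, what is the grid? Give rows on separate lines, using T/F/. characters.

Step 1: 4 trees catch fire, 1 burn out
  TT.TT
  T.TTT
  TTTTT
  TTTFT
  TTF.F
  TTTFT
Step 2: 6 trees catch fire, 4 burn out
  TT.TT
  T.TTT
  TTTFT
  TTF.F
  TF...
  TTF.F
Step 3: 6 trees catch fire, 6 burn out
  TT.TT
  T.TFT
  TTF.F
  TF...
  F....
  TF...
Step 4: 6 trees catch fire, 6 burn out
  TT.FT
  T.F.F
  TF...
  F....
  .....
  F....
Step 5: 2 trees catch fire, 6 burn out
  TT..F
  T....
  F....
  .....
  .....
  .....

TT..F
T....
F....
.....
.....
.....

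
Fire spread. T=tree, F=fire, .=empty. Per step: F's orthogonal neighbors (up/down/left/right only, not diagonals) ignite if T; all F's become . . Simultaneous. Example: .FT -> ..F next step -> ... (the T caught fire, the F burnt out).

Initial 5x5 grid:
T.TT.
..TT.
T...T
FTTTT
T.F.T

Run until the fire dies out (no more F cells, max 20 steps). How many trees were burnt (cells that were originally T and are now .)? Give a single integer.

Answer: 8

Derivation:
Step 1: +4 fires, +2 burnt (F count now 4)
Step 2: +1 fires, +4 burnt (F count now 1)
Step 3: +1 fires, +1 burnt (F count now 1)
Step 4: +2 fires, +1 burnt (F count now 2)
Step 5: +0 fires, +2 burnt (F count now 0)
Fire out after step 5
Initially T: 13, now '.': 20
Total burnt (originally-T cells now '.'): 8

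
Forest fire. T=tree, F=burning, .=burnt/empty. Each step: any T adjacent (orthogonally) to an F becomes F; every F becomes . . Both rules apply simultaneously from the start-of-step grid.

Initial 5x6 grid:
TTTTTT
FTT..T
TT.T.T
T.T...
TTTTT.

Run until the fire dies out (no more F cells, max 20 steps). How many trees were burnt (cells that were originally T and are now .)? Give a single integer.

Answer: 19

Derivation:
Step 1: +3 fires, +1 burnt (F count now 3)
Step 2: +4 fires, +3 burnt (F count now 4)
Step 3: +2 fires, +4 burnt (F count now 2)
Step 4: +2 fires, +2 burnt (F count now 2)
Step 5: +2 fires, +2 burnt (F count now 2)
Step 6: +3 fires, +2 burnt (F count now 3)
Step 7: +2 fires, +3 burnt (F count now 2)
Step 8: +1 fires, +2 burnt (F count now 1)
Step 9: +0 fires, +1 burnt (F count now 0)
Fire out after step 9
Initially T: 20, now '.': 29
Total burnt (originally-T cells now '.'): 19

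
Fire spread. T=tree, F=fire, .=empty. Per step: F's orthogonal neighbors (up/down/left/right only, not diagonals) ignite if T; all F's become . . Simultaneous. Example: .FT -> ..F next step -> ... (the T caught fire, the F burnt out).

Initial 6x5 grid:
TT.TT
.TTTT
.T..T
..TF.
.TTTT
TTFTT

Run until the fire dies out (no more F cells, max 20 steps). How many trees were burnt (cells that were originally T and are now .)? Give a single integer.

Answer: 9

Derivation:
Step 1: +5 fires, +2 burnt (F count now 5)
Step 2: +4 fires, +5 burnt (F count now 4)
Step 3: +0 fires, +4 burnt (F count now 0)
Fire out after step 3
Initially T: 19, now '.': 20
Total burnt (originally-T cells now '.'): 9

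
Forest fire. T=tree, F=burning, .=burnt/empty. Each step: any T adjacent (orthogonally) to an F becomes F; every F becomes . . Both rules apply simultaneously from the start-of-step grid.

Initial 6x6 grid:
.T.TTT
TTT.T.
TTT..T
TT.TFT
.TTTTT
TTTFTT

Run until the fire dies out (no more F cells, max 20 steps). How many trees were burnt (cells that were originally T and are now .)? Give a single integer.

Answer: 22

Derivation:
Step 1: +6 fires, +2 burnt (F count now 6)
Step 2: +5 fires, +6 burnt (F count now 5)
Step 3: +2 fires, +5 burnt (F count now 2)
Step 4: +1 fires, +2 burnt (F count now 1)
Step 5: +2 fires, +1 burnt (F count now 2)
Step 6: +3 fires, +2 burnt (F count now 3)
Step 7: +3 fires, +3 burnt (F count now 3)
Step 8: +0 fires, +3 burnt (F count now 0)
Fire out after step 8
Initially T: 26, now '.': 32
Total burnt (originally-T cells now '.'): 22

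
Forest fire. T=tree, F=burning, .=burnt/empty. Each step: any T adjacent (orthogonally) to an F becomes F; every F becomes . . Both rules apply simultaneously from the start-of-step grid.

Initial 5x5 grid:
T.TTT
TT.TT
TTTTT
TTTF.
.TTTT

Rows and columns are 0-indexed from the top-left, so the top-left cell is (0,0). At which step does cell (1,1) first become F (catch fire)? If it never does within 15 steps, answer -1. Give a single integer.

Step 1: cell (1,1)='T' (+3 fires, +1 burnt)
Step 2: cell (1,1)='T' (+6 fires, +3 burnt)
Step 3: cell (1,1)='T' (+5 fires, +6 burnt)
Step 4: cell (1,1)='F' (+4 fires, +5 burnt)
  -> target ignites at step 4
Step 5: cell (1,1)='.' (+1 fires, +4 burnt)
Step 6: cell (1,1)='.' (+1 fires, +1 burnt)
Step 7: cell (1,1)='.' (+0 fires, +1 burnt)
  fire out at step 7

4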